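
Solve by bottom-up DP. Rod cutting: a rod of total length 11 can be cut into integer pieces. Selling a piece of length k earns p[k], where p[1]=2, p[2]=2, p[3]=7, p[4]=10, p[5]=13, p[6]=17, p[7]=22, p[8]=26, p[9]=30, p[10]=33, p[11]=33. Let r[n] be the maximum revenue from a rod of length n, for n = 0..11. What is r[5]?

13

   n    0    1    2    3    4    5    6    7    8    9   10   11
r[n]    0    2    4    7   10   13   17   22   26   30   33   35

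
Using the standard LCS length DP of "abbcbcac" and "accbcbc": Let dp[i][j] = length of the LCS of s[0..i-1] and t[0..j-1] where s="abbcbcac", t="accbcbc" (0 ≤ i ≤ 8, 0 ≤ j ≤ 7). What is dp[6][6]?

   ''  a  c  c  b  c  b  c
''  0  0  0  0  0  0  0  0
 a  0  1  1  1  1  1  1  1
 b  0  1  1  1  2  2  2  2
 b  0  1  1  1  2  2  3  3
 c  0  1  2  2  2  3  3  4
 b  0  1  2  2  3  3  4  4
 c  0  1  2  3  3  4  4  5
 a  0  1  2  3  3  4  4  5
 c  0  1  2  3  3  4  4  5

4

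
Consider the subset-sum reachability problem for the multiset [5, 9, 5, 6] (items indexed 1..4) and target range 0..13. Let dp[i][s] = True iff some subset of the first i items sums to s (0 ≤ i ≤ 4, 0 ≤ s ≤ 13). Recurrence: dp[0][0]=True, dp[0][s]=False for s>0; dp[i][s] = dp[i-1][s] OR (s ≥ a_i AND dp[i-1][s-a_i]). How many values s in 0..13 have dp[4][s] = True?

i\s   0   1   2   3   4   5   6   7   8   9  10  11  12  13
  0   T   F   F   F   F   F   F   F   F   F   F   F   F   F
  1   T   F   F   F   F   T   F   F   F   F   F   F   F   F
  2   T   F   F   F   F   T   F   F   F   T   F   F   F   F
  3   T   F   F   F   F   T   F   F   F   T   T   F   F   F
  4   T   F   F   F   F   T   T   F   F   T   T   T   F   F

6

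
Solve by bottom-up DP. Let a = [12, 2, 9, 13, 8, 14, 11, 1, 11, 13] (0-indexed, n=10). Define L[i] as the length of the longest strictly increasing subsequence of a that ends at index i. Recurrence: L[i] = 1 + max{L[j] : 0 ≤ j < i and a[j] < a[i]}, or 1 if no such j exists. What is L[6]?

3

   i    0    1    2    3    4    5    6    7    8    9
a[i]   12    2    9   13    8   14   11    1   11   13
L[i]    1    1    2    3    2    4    3    1    3    4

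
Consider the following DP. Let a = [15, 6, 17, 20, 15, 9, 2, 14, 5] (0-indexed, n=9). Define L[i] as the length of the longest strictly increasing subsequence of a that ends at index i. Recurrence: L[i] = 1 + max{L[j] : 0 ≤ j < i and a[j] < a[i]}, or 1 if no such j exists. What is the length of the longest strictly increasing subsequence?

   i    0    1    2    3    4    5    6    7    8
a[i]   15    6   17   20   15    9    2   14    5
L[i]    1    1    2    3    2    2    1    3    2

3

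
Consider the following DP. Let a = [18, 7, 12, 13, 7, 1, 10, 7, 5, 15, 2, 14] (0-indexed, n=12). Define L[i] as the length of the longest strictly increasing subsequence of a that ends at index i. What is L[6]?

2

   i    0    1    2    3    4    5    6    7    8    9   10   11
a[i]   18    7   12   13    7    1   10    7    5   15    2   14
L[i]    1    1    2    3    1    1    2    2    2    4    2    4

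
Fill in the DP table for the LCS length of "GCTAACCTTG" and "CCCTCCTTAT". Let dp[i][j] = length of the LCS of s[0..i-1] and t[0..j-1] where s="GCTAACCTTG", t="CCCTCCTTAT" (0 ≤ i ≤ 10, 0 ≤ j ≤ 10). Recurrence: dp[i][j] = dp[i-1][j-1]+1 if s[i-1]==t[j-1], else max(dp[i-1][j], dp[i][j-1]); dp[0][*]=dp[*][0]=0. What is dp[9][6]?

   ''  C  C  C  T  C  C  T  T  A  T
''  0  0  0  0  0  0  0  0  0  0  0
 G  0  0  0  0  0  0  0  0  0  0  0
 C  0  1  1  1  1  1  1  1  1  1  1
 T  0  1  1  1  2  2  2  2  2  2  2
 A  0  1  1  1  2  2  2  2  2  3  3
 A  0  1  1  1  2  2  2  2  2  3  3
 C  0  1  2  2  2  3  3  3  3  3  3
 C  0  1  2  3  3  3  4  4  4  4  4
 T  0  1  2  3  4  4  4  5  5  5  5
 T  0  1  2  3  4  4  4  5  6  6  6
 G  0  1  2  3  4  4  4  5  6  6  6

4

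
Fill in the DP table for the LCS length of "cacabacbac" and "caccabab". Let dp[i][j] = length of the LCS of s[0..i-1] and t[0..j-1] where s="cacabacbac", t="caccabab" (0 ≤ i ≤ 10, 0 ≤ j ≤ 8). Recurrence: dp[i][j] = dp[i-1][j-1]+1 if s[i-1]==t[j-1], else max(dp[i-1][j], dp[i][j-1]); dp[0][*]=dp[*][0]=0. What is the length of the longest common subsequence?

7

   ''  c  a  c  c  a  b  a  b
''  0  0  0  0  0  0  0  0  0
 c  0  1  1  1  1  1  1  1  1
 a  0  1  2  2  2  2  2  2  2
 c  0  1  2  3  3  3  3  3  3
 a  0  1  2  3  3  4  4  4  4
 b  0  1  2  3  3  4  5  5  5
 a  0  1  2  3  3  4  5  6  6
 c  0  1  2  3  4  4  5  6  6
 b  0  1  2  3  4  4  5  6  7
 a  0  1  2  3  4  5  5  6  7
 c  0  1  2  3  4  5  5  6  7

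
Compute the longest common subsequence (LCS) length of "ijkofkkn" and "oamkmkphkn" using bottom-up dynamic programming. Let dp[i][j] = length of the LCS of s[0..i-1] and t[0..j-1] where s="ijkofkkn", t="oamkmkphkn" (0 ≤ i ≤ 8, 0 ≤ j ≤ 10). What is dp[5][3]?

   ''  o  a  m  k  m  k  p  h  k  n
''  0  0  0  0  0  0  0  0  0  0  0
 i  0  0  0  0  0  0  0  0  0  0  0
 j  0  0  0  0  0  0  0  0  0  0  0
 k  0  0  0  0  1  1  1  1  1  1  1
 o  0  1  1  1  1  1  1  1  1  1  1
 f  0  1  1  1  1  1  1  1  1  1  1
 k  0  1  1  1  2  2  2  2  2  2  2
 k  0  1  1  1  2  2  3  3  3  3  3
 n  0  1  1  1  2  2  3  3  3  3  4

1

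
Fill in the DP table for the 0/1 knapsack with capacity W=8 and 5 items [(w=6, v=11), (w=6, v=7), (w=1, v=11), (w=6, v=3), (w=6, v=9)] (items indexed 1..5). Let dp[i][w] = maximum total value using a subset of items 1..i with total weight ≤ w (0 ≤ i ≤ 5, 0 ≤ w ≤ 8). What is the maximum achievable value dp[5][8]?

22

i\w   0   1   2   3   4   5   6   7   8
  0   0   0   0   0   0   0   0   0   0
  1   0   0   0   0   0   0  11  11  11
  2   0   0   0   0   0   0  11  11  11
  3   0  11  11  11  11  11  11  22  22
  4   0  11  11  11  11  11  11  22  22
  5   0  11  11  11  11  11  11  22  22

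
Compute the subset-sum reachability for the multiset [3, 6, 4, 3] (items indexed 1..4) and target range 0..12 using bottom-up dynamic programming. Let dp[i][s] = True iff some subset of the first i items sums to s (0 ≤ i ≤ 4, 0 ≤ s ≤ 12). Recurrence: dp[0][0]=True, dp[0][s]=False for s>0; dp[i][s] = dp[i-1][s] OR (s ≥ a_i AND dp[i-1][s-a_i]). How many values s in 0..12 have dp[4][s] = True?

8

i\s   0   1   2   3   4   5   6   7   8   9  10  11  12
  0   T   F   F   F   F   F   F   F   F   F   F   F   F
  1   T   F   F   T   F   F   F   F   F   F   F   F   F
  2   T   F   F   T   F   F   T   F   F   T   F   F   F
  3   T   F   F   T   T   F   T   T   F   T   T   F   F
  4   T   F   F   T   T   F   T   T   F   T   T   F   T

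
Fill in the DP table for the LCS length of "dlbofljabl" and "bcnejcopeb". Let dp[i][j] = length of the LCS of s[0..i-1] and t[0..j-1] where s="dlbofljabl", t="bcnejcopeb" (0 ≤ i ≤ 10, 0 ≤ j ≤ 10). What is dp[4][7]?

   ''  b  c  n  e  j  c  o  p  e  b
''  0  0  0  0  0  0  0  0  0  0  0
 d  0  0  0  0  0  0  0  0  0  0  0
 l  0  0  0  0  0  0  0  0  0  0  0
 b  0  1  1  1  1  1  1  1  1  1  1
 o  0  1  1  1  1  1  1  2  2  2  2
 f  0  1  1  1  1  1  1  2  2  2  2
 l  0  1  1  1  1  1  1  2  2  2  2
 j  0  1  1  1  1  2  2  2  2  2  2
 a  0  1  1  1  1  2  2  2  2  2  2
 b  0  1  1  1  1  2  2  2  2  2  3
 l  0  1  1  1  1  2  2  2  2  2  3

2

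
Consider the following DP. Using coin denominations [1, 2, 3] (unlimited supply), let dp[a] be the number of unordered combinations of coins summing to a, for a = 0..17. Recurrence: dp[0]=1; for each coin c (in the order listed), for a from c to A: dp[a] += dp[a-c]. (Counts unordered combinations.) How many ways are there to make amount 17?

after  coin     0     1     2     3     4     5     6     7     8     9    10    11    12    13    14    15    16    17
          1     1     1     1     1     1     1     1     1     1     1     1     1     1     1     1     1     1     1
          2     1     1     2     2     3     3     4     4     5     5     6     6     7     7     8     8     9     9
          3     1     1     2     3     4     5     7     8    10    12    14    16    19    21    24    27    30    33

33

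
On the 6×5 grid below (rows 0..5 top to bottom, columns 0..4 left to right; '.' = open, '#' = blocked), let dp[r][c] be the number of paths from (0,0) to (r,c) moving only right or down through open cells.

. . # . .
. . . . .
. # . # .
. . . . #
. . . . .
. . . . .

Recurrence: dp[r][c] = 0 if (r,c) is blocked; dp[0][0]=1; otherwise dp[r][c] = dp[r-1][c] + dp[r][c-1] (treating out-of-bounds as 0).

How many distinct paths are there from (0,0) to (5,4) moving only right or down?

24

r\c   0   1   2   3   4
  0   1   1   0   0   0
  1   1   2   2   2   2
  2   1   0   2   0   2
  3   1   1   3   3   0
  4   1   2   5   8   8
  5   1   3   8  16  24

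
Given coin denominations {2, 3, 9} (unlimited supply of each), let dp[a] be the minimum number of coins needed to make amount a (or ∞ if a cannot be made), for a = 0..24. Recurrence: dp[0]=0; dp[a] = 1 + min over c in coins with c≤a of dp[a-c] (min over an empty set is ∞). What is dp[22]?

4

 a  0  1  2  3  4  5  6  7  8  9 10 11 12 13 14 15 16 17 18 19 20 21 22 23 24
dp  0  -  1  1  2  2  2  3  3  1  4  2  2  3  3  3  4  4  2  5  3  3  4  4  4
(- denotes ∞ / unreachable)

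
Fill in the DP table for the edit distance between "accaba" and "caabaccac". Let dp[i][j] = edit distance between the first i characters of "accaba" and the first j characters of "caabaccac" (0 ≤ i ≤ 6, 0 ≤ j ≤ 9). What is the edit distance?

   ''  c  a  a  b  a  c  c  a  c
''  0  1  2  3  4  5  6  7  8  9
 a  1  1  1  2  3  4  5  6  7  8
 c  2  1  2  2  3  4  4  5  6  7
 c  3  2  2  3  3  4  4  4  5  6
 a  4  3  2  2  3  3  4  5  4  5
 b  5  4  3  3  2  3  4  5  5  5
 a  6  5  4  3  3  2  3  4  5  6

6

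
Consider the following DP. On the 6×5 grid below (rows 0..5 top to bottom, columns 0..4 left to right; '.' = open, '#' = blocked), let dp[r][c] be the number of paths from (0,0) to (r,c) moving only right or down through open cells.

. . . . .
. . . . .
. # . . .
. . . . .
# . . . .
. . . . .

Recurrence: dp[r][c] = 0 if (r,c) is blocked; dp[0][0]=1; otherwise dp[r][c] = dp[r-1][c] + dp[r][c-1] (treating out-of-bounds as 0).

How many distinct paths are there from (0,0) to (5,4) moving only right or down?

61

r\c   0   1   2   3   4
  0   1   1   1   1   1
  1   1   2   3   4   5
  2   1   0   3   7  12
  3   1   1   4  11  23
  4   0   1   5  16  39
  5   0   1   6  22  61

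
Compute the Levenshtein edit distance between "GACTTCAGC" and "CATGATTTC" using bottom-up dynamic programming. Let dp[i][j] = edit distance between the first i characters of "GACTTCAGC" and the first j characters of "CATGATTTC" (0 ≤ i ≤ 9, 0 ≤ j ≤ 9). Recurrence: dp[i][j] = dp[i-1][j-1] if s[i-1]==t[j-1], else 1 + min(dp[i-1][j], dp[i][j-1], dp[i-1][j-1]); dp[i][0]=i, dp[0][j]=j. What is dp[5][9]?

   ''  C  A  T  G  A  T  T  T  C
''  0  1  2  3  4  5  6  7  8  9
 G  1  1  2  3  3  4  5  6  7  8
 A  2  2  1  2  3  3  4  5  6  7
 C  3  2  2  2  3  4  4  5  6  6
 T  4  3  3  2  3  4  4  4  5  6
 T  5  4  4  3  3  4  4  4  4  5
 C  6  5  5  4  4  4  5  5  5  4
 A  7  6  5  5  5  4  5  6  6  5
 G  8  7  6  6  5  5  5  6  7  6
 C  9  8  7  7  6  6  6  6  7  7

5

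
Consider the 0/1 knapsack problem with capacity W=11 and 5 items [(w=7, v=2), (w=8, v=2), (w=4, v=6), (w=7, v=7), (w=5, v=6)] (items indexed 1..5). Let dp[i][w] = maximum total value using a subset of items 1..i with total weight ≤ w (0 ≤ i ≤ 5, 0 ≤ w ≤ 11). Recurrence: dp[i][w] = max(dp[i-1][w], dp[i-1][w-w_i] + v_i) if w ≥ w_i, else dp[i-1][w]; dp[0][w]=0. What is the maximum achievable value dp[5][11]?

i\w   0   1   2   3   4   5   6   7   8   9  10  11
  0   0   0   0   0   0   0   0   0   0   0   0   0
  1   0   0   0   0   0   0   0   2   2   2   2   2
  2   0   0   0   0   0   0   0   2   2   2   2   2
  3   0   0   0   0   6   6   6   6   6   6   6   8
  4   0   0   0   0   6   6   6   7   7   7   7  13
  5   0   0   0   0   6   6   6   7   7  12  12  13

13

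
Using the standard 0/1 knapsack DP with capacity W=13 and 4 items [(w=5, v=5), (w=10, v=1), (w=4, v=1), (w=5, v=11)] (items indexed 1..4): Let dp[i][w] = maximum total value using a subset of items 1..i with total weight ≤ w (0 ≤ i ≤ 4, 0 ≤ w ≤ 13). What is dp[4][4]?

i\w   0   1   2   3   4   5   6   7   8   9  10  11  12  13
  0   0   0   0   0   0   0   0   0   0   0   0   0   0   0
  1   0   0   0   0   0   5   5   5   5   5   5   5   5   5
  2   0   0   0   0   0   5   5   5   5   5   5   5   5   5
  3   0   0   0   0   1   5   5   5   5   6   6   6   6   6
  4   0   0   0   0   1  11  11  11  11  12  16  16  16  16

1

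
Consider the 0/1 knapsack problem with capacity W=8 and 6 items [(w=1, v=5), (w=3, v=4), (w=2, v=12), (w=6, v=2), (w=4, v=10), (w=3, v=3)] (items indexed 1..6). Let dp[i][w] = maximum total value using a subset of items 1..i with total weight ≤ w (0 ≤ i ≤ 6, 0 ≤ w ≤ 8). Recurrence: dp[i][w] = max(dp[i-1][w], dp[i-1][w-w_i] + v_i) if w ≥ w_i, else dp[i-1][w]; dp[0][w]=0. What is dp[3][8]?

i\w   0   1   2   3   4   5   6   7   8
  0   0   0   0   0   0   0   0   0   0
  1   0   5   5   5   5   5   5   5   5
  2   0   5   5   5   9   9   9   9   9
  3   0   5  12  17  17  17  21  21  21
  4   0   5  12  17  17  17  21  21  21
  5   0   5  12  17  17  17  22  27  27
  6   0   5  12  17  17  17  22  27  27

21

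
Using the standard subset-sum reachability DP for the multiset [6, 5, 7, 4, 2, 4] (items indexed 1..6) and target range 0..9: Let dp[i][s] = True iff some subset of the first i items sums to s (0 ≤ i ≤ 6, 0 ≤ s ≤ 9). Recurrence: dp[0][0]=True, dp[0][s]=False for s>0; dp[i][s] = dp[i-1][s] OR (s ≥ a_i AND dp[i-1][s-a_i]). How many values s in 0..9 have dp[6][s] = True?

8

i\s   0   1   2   3   4   5   6   7   8   9
  0   T   F   F   F   F   F   F   F   F   F
  1   T   F   F   F   F   F   T   F   F   F
  2   T   F   F   F   F   T   T   F   F   F
  3   T   F   F   F   F   T   T   T   F   F
  4   T   F   F   F   T   T   T   T   F   T
  5   T   F   T   F   T   T   T   T   T   T
  6   T   F   T   F   T   T   T   T   T   T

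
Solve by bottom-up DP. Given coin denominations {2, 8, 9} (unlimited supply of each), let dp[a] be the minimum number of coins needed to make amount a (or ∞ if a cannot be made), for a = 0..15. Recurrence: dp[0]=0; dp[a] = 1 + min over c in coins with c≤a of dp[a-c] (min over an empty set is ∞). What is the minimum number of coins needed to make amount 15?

4

 a  0  1  2  3  4  5  6  7  8  9 10 11 12 13 14 15
dp  0  -  1  -  2  -  3  -  1  1  2  2  3  3  4  4
(- denotes ∞ / unreachable)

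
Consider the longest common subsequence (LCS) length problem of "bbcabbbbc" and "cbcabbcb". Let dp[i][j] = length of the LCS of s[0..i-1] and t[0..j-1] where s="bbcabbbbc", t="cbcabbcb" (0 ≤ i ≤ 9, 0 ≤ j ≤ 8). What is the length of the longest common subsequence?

   ''  c  b  c  a  b  b  c  b
''  0  0  0  0  0  0  0  0  0
 b  0  0  1  1  1  1  1  1  1
 b  0  0  1  1  1  2  2  2  2
 c  0  1  1  2  2  2  2  3  3
 a  0  1  1  2  3  3  3  3  3
 b  0  1  2  2  3  4  4  4  4
 b  0  1  2  2  3  4  5  5  5
 b  0  1  2  2  3  4  5  5  6
 b  0  1  2  2  3  4  5  5  6
 c  0  1  2  3  3  4  5  6  6

6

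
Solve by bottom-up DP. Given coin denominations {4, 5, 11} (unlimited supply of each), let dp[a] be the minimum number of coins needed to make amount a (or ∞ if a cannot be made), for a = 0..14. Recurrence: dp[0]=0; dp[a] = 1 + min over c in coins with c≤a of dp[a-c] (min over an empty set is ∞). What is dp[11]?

1

 a  0  1  2  3  4  5  6  7  8  9 10 11 12 13 14
dp  0  -  -  -  1  1  -  -  2  2  2  1  3  3  3
(- denotes ∞ / unreachable)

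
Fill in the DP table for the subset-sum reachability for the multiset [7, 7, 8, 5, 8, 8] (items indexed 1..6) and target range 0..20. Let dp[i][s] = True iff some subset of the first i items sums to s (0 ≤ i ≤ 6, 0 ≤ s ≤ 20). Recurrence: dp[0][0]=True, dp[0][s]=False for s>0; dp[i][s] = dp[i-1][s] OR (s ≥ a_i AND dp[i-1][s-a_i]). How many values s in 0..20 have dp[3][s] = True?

5

i\s   0   1   2   3   4   5   6   7   8   9  10  11  12  13  14  15  16  17  18  19  20
  0   T   F   F   F   F   F   F   F   F   F   F   F   F   F   F   F   F   F   F   F   F
  1   T   F   F   F   F   F   F   T   F   F   F   F   F   F   F   F   F   F   F   F   F
  2   T   F   F   F   F   F   F   T   F   F   F   F   F   F   T   F   F   F   F   F   F
  3   T   F   F   F   F   F   F   T   T   F   F   F   F   F   T   T   F   F   F   F   F
  4   T   F   F   F   F   T   F   T   T   F   F   F   T   T   T   T   F   F   F   T   T
  5   T   F   F   F   F   T   F   T   T   F   F   F   T   T   T   T   T   F   F   T   T
  6   T   F   F   F   F   T   F   T   T   F   F   F   T   T   T   T   T   F   F   T   T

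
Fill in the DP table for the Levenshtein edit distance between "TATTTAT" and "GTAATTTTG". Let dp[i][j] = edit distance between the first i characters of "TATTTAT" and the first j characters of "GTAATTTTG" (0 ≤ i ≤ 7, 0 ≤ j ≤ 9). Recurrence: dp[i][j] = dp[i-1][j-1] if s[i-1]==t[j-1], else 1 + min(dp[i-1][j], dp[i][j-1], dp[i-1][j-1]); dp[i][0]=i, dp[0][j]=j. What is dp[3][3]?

   ''  G  T  A  A  T  T  T  T  G
''  0  1  2  3  4  5  6  7  8  9
 T  1  1  1  2  3  4  5  6  7  8
 A  2  2  2  1  2  3  4  5  6  7
 T  3  3  2  2  2  2  3  4  5  6
 T  4  4  3  3  3  2  2  3  4  5
 T  5  5  4  4  4  3  2  2  3  4
 A  6  6  5  4  4  4  3  3  3  4
 T  7  7  6  5  5  4  4  3  3  4

2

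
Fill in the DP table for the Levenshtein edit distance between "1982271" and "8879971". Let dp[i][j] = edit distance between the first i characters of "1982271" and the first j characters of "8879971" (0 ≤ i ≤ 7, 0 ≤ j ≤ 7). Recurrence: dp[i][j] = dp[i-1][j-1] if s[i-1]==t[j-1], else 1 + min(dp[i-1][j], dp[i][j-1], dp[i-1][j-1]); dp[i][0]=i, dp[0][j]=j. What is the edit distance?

5

   ''  8  8  7  9  9  7  1
''  0  1  2  3  4  5  6  7
 1  1  1  2  3  4  5  6  6
 9  2  2  2  3  3  4  5  6
 8  3  2  2  3  4  4  5  6
 2  4  3  3  3  4  5  5  6
 2  5  4  4  4  4  5  6  6
 7  6  5  5  4  5  5  5  6
 1  7  6  6  5  5  6  6  5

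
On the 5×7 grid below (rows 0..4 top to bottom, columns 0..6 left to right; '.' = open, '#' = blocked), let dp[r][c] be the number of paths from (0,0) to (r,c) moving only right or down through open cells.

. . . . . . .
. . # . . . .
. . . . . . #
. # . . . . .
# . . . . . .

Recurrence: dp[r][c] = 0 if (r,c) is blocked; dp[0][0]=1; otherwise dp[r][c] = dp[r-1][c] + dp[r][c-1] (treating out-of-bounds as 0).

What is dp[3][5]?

r\c   0   1   2   3   4   5   6
  0   1   1   1   1   1   1   1
  1   1   2   0   1   2   3   4
  2   1   3   3   4   6   9   0
  3   1   0   3   7  13  22  22
  4   0   0   3  10  23  45  67

22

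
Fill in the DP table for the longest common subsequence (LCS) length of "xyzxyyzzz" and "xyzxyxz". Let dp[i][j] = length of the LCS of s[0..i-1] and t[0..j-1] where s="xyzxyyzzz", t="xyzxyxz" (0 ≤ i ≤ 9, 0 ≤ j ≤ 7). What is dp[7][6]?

   ''  x  y  z  x  y  x  z
''  0  0  0  0  0  0  0  0
 x  0  1  1  1  1  1  1  1
 y  0  1  2  2  2  2  2  2
 z  0  1  2  3  3  3  3  3
 x  0  1  2  3  4  4  4  4
 y  0  1  2  3  4  5  5  5
 y  0  1  2  3  4  5  5  5
 z  0  1  2  3  4  5  5  6
 z  0  1  2  3  4  5  5  6
 z  0  1  2  3  4  5  5  6

5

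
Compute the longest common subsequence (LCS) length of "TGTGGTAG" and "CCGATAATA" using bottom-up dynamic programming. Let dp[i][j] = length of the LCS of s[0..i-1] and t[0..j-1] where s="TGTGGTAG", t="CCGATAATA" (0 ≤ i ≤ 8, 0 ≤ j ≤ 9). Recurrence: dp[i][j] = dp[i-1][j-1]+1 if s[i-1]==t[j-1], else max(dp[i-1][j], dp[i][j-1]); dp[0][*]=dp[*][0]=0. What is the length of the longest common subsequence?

   ''  C  C  G  A  T  A  A  T  A
''  0  0  0  0  0  0  0  0  0  0
 T  0  0  0  0  0  1  1  1  1  1
 G  0  0  0  1  1  1  1  1  1  1
 T  0  0  0  1  1  2  2  2  2  2
 G  0  0  0  1  1  2  2  2  2  2
 G  0  0  0  1  1  2  2  2  2  2
 T  0  0  0  1  1  2  2  2  3  3
 A  0  0  0  1  2  2  3  3  3  4
 G  0  0  0  1  2  2  3  3  3  4

4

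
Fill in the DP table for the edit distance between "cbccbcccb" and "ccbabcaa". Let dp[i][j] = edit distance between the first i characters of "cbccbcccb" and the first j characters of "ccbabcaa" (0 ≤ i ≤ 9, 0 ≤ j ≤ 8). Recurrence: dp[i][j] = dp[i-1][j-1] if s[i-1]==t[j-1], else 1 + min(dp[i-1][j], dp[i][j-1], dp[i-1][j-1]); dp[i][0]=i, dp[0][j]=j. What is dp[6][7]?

   ''  c  c  b  a  b  c  a  a
''  0  1  2  3  4  5  6  7  8
 c  1  0  1  2  3  4  5  6  7
 b  2  1  1  1  2  3  4  5  6
 c  3  2  1  2  2  3  3  4  5
 c  4  3  2  2  3  3  3  4  5
 b  5  4  3  2  3  3  4  4  5
 c  6  5  4  3  3  4  3  4  5
 c  7  6  5  4  4  4  4  4  5
 c  8  7  6  5  5  5  4  5  5
 b  9  8  7  6  6  5  5  5  6

4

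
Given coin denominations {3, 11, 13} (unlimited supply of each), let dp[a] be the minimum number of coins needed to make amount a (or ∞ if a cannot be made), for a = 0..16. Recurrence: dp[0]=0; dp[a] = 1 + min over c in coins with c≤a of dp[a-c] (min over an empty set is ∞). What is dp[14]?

 a  0  1  2  3  4  5  6  7  8  9 10 11 12 13 14 15 16
dp  0  -  -  1  -  -  2  -  -  3  -  1  4  1  2  5  2
(- denotes ∞ / unreachable)

2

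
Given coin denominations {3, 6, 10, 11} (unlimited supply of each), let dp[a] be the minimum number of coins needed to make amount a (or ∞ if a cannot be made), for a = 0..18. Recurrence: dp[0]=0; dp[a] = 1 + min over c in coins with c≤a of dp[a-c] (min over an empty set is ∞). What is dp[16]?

 a  0  1  2  3  4  5  6  7  8  9 10 11 12 13 14 15 16 17 18
dp  0  -  -  1  -  -  1  -  -  2  1  1  2  2  2  3  2  2  3
(- denotes ∞ / unreachable)

2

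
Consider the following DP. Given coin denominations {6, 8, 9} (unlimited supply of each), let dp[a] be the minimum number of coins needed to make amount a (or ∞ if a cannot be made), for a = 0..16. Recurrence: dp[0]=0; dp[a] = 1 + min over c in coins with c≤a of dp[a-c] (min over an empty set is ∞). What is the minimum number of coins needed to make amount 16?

 a  0  1  2  3  4  5  6  7  8  9 10 11 12 13 14 15 16
dp  0  -  -  -  -  -  1  -  1  1  -  -  2  -  2  2  2
(- denotes ∞ / unreachable)

2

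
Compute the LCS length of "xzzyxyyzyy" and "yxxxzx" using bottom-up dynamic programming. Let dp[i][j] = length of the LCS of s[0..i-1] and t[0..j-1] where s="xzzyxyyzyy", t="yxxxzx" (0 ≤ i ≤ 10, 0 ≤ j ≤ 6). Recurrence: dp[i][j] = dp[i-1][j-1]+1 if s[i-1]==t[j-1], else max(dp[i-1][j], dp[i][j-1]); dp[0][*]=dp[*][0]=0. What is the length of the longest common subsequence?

   ''  y  x  x  x  z  x
''  0  0  0  0  0  0  0
 x  0  0  1  1  1  1  1
 z  0  0  1  1  1  2  2
 z  0  0  1  1  1  2  2
 y  0  1  1  1  1  2  2
 x  0  1  2  2  2  2  3
 y  0  1  2  2  2  2  3
 y  0  1  2  2  2  2  3
 z  0  1  2  2  2  3  3
 y  0  1  2  2  2  3  3
 y  0  1  2  2  2  3  3

3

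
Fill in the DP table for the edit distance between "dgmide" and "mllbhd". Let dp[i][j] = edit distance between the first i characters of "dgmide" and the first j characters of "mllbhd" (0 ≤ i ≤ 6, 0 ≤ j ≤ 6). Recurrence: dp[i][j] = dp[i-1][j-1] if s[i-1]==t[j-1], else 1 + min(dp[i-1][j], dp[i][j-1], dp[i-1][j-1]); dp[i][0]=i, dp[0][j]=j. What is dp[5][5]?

   ''  m  l  l  b  h  d
''  0  1  2  3  4  5  6
 d  1  1  2  3  4  5  5
 g  2  2  2  3  4  5  6
 m  3  2  3  3  4  5  6
 i  4  3  3  4  4  5  6
 d  5  4  4  4  5  5  5
 e  6  5  5  5  5  6  6

5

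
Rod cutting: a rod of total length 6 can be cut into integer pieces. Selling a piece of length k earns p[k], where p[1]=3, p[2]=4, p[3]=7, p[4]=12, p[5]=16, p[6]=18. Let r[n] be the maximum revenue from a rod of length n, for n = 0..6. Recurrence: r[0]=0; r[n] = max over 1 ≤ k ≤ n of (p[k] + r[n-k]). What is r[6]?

19

   n    0    1    2    3    4    5    6
r[n]    0    3    6    9   12   16   19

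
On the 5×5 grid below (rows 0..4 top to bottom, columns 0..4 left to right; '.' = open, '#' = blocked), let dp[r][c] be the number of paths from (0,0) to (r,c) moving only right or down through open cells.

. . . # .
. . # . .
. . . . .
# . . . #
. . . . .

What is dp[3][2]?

r\c   0   1   2   3   4
  0   1   1   1   0   0
  1   1   2   0   0   0
  2   1   3   3   3   3
  3   0   3   6   9   0
  4   0   3   9  18  18

6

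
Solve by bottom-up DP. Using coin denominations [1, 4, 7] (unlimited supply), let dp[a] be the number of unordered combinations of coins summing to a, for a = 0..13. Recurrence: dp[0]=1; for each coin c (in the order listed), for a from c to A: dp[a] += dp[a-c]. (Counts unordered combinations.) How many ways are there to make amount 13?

6

after  coin     0     1     2     3     4     5     6     7     8     9    10    11    12    13
          1     1     1     1     1     1     1     1     1     1     1     1     1     1     1
          4     1     1     1     1     2     2     2     2     3     3     3     3     4     4
          7     1     1     1     1     2     2     2     3     4     4     4     5     6     6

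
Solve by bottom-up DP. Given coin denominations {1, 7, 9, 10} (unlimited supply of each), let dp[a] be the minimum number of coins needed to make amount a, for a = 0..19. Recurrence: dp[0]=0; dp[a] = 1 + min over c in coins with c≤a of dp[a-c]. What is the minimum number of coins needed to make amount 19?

2

 a  0  1  2  3  4  5  6  7  8  9 10 11 12 13 14 15 16 17 18 19
dp  0  1  2  3  4  5  6  1  2  1  1  2  3  4  2  3  2  2  2  2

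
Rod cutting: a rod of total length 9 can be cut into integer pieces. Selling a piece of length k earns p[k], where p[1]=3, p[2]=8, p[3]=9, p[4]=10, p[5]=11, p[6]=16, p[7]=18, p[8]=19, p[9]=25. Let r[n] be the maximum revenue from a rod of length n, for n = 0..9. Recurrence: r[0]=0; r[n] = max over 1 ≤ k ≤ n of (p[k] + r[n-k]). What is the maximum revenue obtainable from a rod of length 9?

35

   n    0    1    2    3    4    5    6    7    8    9
r[n]    0    3    8   11   16   19   24   27   32   35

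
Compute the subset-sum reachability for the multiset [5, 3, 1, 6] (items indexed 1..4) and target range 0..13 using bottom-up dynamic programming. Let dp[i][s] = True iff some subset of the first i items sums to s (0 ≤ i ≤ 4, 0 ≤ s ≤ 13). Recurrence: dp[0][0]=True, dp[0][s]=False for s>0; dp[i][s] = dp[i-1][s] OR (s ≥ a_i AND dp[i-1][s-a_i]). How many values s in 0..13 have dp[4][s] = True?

i\s   0   1   2   3   4   5   6   7   8   9  10  11  12  13
  0   T   F   F   F   F   F   F   F   F   F   F   F   F   F
  1   T   F   F   F   F   T   F   F   F   F   F   F   F   F
  2   T   F   F   T   F   T   F   F   T   F   F   F   F   F
  3   T   T   F   T   T   T   T   F   T   T   F   F   F   F
  4   T   T   F   T   T   T   T   T   T   T   T   T   T   F

12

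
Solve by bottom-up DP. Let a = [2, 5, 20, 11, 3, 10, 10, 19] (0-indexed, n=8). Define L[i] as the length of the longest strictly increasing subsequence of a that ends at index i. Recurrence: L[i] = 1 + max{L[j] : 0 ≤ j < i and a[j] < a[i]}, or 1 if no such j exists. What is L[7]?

   i    0    1    2    3    4    5    6    7
a[i]    2    5   20   11    3   10   10   19
L[i]    1    2    3    3    2    3    3    4

4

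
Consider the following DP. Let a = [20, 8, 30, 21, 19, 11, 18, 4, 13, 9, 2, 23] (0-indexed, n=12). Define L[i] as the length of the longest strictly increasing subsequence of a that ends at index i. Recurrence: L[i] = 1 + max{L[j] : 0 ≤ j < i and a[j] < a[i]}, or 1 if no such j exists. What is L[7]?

1

   i    0    1    2    3    4    5    6    7    8    9   10   11
a[i]   20    8   30   21   19   11   18    4   13    9    2   23
L[i]    1    1    2    2    2    2    3    1    3    2    1    4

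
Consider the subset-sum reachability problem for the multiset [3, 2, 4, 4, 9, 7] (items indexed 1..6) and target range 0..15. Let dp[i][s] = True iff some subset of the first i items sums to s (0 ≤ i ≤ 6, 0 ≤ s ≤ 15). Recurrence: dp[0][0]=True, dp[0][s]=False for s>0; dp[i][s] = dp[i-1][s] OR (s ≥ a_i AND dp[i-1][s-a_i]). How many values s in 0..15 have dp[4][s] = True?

12

i\s   0   1   2   3   4   5   6   7   8   9  10  11  12  13  14  15
  0   T   F   F   F   F   F   F   F   F   F   F   F   F   F   F   F
  1   T   F   F   T   F   F   F   F   F   F   F   F   F   F   F   F
  2   T   F   T   T   F   T   F   F   F   F   F   F   F   F   F   F
  3   T   F   T   T   T   T   T   T   F   T   F   F   F   F   F   F
  4   T   F   T   T   T   T   T   T   T   T   T   T   F   T   F   F
  5   T   F   T   T   T   T   T   T   T   T   T   T   T   T   T   T
  6   T   F   T   T   T   T   T   T   T   T   T   T   T   T   T   T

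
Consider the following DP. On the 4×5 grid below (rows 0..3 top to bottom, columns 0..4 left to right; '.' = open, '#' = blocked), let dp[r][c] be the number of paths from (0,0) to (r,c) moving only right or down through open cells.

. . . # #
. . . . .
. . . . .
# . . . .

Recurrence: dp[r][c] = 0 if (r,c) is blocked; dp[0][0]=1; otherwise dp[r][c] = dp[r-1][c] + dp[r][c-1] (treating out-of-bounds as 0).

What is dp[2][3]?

9

r\c   0   1   2   3   4
  0   1   1   1   0   0
  1   1   2   3   3   3
  2   1   3   6   9  12
  3   0   3   9  18  30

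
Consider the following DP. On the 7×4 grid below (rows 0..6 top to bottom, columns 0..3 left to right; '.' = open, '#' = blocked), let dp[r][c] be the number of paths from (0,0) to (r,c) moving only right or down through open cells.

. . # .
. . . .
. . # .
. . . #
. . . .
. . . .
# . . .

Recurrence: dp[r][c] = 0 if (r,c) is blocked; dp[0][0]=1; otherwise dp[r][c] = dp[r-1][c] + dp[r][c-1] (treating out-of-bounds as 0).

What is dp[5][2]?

15

r\c   0   1   2   3
  0   1   1   0   0
  1   1   2   2   2
  2   1   3   0   2
  3   1   4   4   0
  4   1   5   9   9
  5   1   6  15  24
  6   0   6  21  45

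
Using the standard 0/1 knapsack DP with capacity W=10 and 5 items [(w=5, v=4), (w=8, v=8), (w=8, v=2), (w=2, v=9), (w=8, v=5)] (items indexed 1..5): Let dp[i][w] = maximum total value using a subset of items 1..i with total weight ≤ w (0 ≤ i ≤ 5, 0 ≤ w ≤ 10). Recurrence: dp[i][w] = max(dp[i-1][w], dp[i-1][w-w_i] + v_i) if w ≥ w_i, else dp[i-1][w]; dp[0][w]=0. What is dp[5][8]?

i\w   0   1   2   3   4   5   6   7   8   9  10
  0   0   0   0   0   0   0   0   0   0   0   0
  1   0   0   0   0   0   4   4   4   4   4   4
  2   0   0   0   0   0   4   4   4   8   8   8
  3   0   0   0   0   0   4   4   4   8   8   8
  4   0   0   9   9   9   9   9  13  13  13  17
  5   0   0   9   9   9   9   9  13  13  13  17

13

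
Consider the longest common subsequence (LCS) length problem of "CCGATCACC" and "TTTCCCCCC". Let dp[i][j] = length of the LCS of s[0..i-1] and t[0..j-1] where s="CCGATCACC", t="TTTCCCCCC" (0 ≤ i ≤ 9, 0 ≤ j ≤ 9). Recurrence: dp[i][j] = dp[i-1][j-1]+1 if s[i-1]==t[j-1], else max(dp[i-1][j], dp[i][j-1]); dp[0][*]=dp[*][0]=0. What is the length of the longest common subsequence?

5

   ''  T  T  T  C  C  C  C  C  C
''  0  0  0  0  0  0  0  0  0  0
 C  0  0  0  0  1  1  1  1  1  1
 C  0  0  0  0  1  2  2  2  2  2
 G  0  0  0  0  1  2  2  2  2  2
 A  0  0  0  0  1  2  2  2  2  2
 T  0  1  1  1  1  2  2  2  2  2
 C  0  1  1  1  2  2  3  3  3  3
 A  0  1  1  1  2  2  3  3  3  3
 C  0  1  1  1  2  3  3  4  4  4
 C  0  1  1  1  2  3  4  4  5  5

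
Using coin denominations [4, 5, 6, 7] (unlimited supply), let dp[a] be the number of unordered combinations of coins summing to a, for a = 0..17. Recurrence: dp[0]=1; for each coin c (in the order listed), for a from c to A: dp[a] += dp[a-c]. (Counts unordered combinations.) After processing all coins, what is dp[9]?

after  coin     0     1     2     3     4     5     6     7     8     9    10    11    12    13    14    15    16    17
          4     1     0     0     0     1     0     0     0     1     0     0     0     1     0     0     0     1     0
          5     1     0     0     0     1     1     0     0     1     1     1     0     1     1     1     1     1     1
          6     1     0     0     0     1     1     1     0     1     1     2     1     2     1     2     2     3     2
          7     1     0     0     0     1     1     1     1     1     1     2     2     3     2     3     3     4     4

1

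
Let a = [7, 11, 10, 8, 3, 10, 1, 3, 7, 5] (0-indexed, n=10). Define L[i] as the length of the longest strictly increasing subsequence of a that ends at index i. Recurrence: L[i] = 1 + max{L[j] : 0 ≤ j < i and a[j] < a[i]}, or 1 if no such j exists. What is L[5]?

   i    0    1    2    3    4    5    6    7    8    9
a[i]    7   11   10    8    3   10    1    3    7    5
L[i]    1    2    2    2    1    3    1    2    3    3

3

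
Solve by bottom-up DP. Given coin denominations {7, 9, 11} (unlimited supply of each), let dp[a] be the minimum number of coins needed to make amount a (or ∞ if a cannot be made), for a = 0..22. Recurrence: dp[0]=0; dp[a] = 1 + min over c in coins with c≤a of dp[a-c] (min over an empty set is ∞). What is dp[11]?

1

 a  0  1  2  3  4  5  6  7  8  9 10 11 12 13 14 15 16 17 18 19 20 21 22
dp  0  -  -  -  -  -  -  1  -  1  -  1  -  -  2  -  2  -  2  -  2  3  2
(- denotes ∞ / unreachable)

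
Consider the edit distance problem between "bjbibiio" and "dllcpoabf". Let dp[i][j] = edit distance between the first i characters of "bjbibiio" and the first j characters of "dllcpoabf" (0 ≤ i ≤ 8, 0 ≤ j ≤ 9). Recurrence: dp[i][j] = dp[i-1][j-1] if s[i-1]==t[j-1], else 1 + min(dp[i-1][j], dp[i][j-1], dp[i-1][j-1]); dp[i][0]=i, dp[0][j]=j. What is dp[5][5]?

5

   ''  d  l  l  c  p  o  a  b  f
''  0  1  2  3  4  5  6  7  8  9
 b  1  1  2  3  4  5  6  7  7  8
 j  2  2  2  3  4  5  6  7  8  8
 b  3  3  3  3  4  5  6  7  7  8
 i  4  4  4  4  4  5  6  7  8  8
 b  5  5  5  5  5  5  6  7  7  8
 i  6  6  6  6  6  6  6  7  8  8
 i  7  7  7  7  7  7  7  7  8  9
 o  8  8  8  8  8  8  7  8  8  9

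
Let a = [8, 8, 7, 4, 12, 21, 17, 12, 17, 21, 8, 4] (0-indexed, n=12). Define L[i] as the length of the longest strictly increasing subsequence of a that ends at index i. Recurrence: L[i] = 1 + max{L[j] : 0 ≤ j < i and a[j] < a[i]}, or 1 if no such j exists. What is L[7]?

   i    0    1    2    3    4    5    6    7    8    9   10   11
a[i]    8    8    7    4   12   21   17   12   17   21    8    4
L[i]    1    1    1    1    2    3    3    2    3    4    2    1

2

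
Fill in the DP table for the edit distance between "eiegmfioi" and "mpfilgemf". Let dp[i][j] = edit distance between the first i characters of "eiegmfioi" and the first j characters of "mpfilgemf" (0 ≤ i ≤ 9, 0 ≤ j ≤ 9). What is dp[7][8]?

   ''  m  p  f  i  l  g  e  m  f
''  0  1  2  3  4  5  6  7  8  9
 e  1  1  2  3  4  5  6  6  7  8
 i  2  2  2  3  3  4  5  6  7  8
 e  3  3  3  3  4  4  5  5  6  7
 g  4  4  4  4  4  5  4  5  6  7
 m  5  4  5  5  5  5  5  5  5  6
 f  6  5  5  5  6  6  6  6  6  5
 i  7  6  6  6  5  6  7  7  7  6
 o  8  7  7  7  6  6  7  8  8  7
 i  9  8  8  8  7  7  7  8  9  8

7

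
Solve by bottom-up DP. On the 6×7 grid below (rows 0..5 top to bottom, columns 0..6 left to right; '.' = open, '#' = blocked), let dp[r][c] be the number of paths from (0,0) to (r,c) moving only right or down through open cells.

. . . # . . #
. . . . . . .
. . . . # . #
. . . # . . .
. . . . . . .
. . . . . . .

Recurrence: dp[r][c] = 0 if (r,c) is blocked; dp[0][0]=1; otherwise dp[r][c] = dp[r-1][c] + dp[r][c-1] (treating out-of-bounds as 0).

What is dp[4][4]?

15

r\c   0   1   2   3   4   5   6
  0   1   1   1   0   0   0   0
  1   1   2   3   3   3   3   3
  2   1   3   6   9   0   3   0
  3   1   4  10   0   0   3   3
  4   1   5  15  15  15  18  21
  5   1   6  21  36  51  69  90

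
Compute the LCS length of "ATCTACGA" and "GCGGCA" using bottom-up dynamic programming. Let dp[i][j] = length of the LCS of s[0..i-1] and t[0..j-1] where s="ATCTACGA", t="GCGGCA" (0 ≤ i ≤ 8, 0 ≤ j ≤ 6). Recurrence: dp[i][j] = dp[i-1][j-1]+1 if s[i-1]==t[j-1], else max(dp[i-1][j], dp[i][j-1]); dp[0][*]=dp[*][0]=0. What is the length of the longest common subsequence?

   ''  G  C  G  G  C  A
''  0  0  0  0  0  0  0
 A  0  0  0  0  0  0  1
 T  0  0  0  0  0  0  1
 C  0  0  1  1  1  1  1
 T  0  0  1  1  1  1  1
 A  0  0  1  1  1  1  2
 C  0  0  1  1  1  2  2
 G  0  1  1  2  2  2  2
 A  0  1  1  2  2  2  3

3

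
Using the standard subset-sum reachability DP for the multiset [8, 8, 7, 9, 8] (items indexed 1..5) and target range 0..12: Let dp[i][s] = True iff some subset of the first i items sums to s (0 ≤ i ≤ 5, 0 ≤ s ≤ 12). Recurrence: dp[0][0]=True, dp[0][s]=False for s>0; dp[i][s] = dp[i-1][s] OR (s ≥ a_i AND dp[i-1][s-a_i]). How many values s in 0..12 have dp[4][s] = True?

4

i\s   0   1   2   3   4   5   6   7   8   9  10  11  12
  0   T   F   F   F   F   F   F   F   F   F   F   F   F
  1   T   F   F   F   F   F   F   F   T   F   F   F   F
  2   T   F   F   F   F   F   F   F   T   F   F   F   F
  3   T   F   F   F   F   F   F   T   T   F   F   F   F
  4   T   F   F   F   F   F   F   T   T   T   F   F   F
  5   T   F   F   F   F   F   F   T   T   T   F   F   F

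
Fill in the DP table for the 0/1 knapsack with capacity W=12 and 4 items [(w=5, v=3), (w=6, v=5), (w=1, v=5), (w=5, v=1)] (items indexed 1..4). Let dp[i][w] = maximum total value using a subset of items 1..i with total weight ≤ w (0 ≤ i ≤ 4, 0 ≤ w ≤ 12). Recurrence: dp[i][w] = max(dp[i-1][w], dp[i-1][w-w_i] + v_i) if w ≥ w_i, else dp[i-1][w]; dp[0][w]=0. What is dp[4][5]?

5

i\w   0   1   2   3   4   5   6   7   8   9  10  11  12
  0   0   0   0   0   0   0   0   0   0   0   0   0   0
  1   0   0   0   0   0   3   3   3   3   3   3   3   3
  2   0   0   0   0   0   3   5   5   5   5   5   8   8
  3   0   5   5   5   5   5   8  10  10  10  10  10  13
  4   0   5   5   5   5   5   8  10  10  10  10  10  13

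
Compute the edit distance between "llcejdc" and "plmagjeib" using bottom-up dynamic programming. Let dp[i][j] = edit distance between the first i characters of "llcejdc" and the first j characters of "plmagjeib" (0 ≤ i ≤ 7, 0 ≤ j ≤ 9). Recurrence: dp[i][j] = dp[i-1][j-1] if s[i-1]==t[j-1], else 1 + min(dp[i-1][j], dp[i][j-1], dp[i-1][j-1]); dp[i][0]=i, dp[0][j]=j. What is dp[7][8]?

   ''  p  l  m  a  g  j  e  i  b
''  0  1  2  3  4  5  6  7  8  9
 l  1  1  1  2  3  4  5  6  7  8
 l  2  2  1  2  3  4  5  6  7  8
 c  3  3  2  2  3  4  5  6  7  8
 e  4  4  3  3  3  4  5  5  6  7
 j  5  5  4  4  4  4  4  5  6  7
 d  6  6  5  5  5  5  5  5  6  7
 c  7  7  6  6  6  6  6  6  6  7

6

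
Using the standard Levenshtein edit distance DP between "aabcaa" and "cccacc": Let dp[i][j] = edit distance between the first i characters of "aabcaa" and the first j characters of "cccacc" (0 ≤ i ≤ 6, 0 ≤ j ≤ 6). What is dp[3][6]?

5

   ''  c  c  c  a  c  c
''  0  1  2  3  4  5  6
 a  1  1  2  3  3  4  5
 a  2  2  2  3  3  4  5
 b  3  3  3  3  4  4  5
 c  4  3  3  3  4  4  4
 a  5  4  4  4  3  4  5
 a  6  5  5  5  4  4  5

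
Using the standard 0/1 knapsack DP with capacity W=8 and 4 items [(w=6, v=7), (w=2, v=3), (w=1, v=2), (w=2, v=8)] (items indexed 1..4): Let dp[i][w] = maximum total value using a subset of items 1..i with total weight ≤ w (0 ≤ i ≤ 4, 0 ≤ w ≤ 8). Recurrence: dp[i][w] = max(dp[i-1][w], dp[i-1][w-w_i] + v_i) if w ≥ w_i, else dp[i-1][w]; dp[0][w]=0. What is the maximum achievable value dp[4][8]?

15

i\w   0   1   2   3   4   5   6   7   8
  0   0   0   0   0   0   0   0   0   0
  1   0   0   0   0   0   0   7   7   7
  2   0   0   3   3   3   3   7   7  10
  3   0   2   3   5   5   5   7   9  10
  4   0   2   8  10  11  13  13  13  15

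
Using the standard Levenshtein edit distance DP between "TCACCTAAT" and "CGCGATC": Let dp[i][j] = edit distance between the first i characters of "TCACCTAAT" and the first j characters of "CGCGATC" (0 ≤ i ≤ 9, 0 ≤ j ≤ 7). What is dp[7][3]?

   ''  C  G  C  G  A  T  C
''  0  1  2  3  4  5  6  7
 T  1  1  2  3  4  5  5  6
 C  2  1  2  2  3  4  5  5
 A  3  2  2  3  3  3  4  5
 C  4  3  3  2  3  4  4  4
 C  5  4  4  3  3  4  5  4
 T  6  5  5  4  4  4  4  5
 A  7  6  6  5  5  4  5  5
 A  8  7  7  6  6  5  5  6
 T  9  8  8  7  7  6  5  6

5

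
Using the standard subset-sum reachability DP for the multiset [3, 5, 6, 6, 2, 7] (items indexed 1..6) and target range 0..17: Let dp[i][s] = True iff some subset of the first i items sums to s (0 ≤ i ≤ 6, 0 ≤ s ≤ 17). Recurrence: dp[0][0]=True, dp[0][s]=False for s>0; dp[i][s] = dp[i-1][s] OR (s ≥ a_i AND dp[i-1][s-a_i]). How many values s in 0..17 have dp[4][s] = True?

11

i\s   0   1   2   3   4   5   6   7   8   9  10  11  12  13  14  15  16  17
  0   T   F   F   F   F   F   F   F   F   F   F   F   F   F   F   F   F   F
  1   T   F   F   T   F   F   F   F   F   F   F   F   F   F   F   F   F   F
  2   T   F   F   T   F   T   F   F   T   F   F   F   F   F   F   F   F   F
  3   T   F   F   T   F   T   T   F   T   T   F   T   F   F   T   F   F   F
  4   T   F   F   T   F   T   T   F   T   T   F   T   T   F   T   T   F   T
  5   T   F   T   T   F   T   T   T   T   T   T   T   T   T   T   T   T   T
  6   T   F   T   T   F   T   T   T   T   T   T   T   T   T   T   T   T   T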